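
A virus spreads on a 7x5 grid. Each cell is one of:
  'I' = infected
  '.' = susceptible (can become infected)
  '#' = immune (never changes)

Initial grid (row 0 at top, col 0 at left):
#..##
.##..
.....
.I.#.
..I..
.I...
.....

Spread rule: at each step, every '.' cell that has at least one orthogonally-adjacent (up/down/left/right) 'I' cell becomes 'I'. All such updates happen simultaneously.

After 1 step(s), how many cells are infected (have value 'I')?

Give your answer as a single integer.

Step 0 (initial): 3 infected
Step 1: +8 new -> 11 infected

Answer: 11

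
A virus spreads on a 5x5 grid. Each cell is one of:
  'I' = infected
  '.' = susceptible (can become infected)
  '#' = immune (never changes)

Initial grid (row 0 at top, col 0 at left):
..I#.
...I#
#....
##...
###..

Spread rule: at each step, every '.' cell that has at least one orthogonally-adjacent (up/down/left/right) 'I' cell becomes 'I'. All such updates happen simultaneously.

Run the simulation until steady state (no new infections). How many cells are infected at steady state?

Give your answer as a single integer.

Step 0 (initial): 2 infected
Step 1: +3 new -> 5 infected
Step 2: +5 new -> 10 infected
Step 3: +5 new -> 15 infected
Step 4: +1 new -> 16 infected
Step 5: +0 new -> 16 infected

Answer: 16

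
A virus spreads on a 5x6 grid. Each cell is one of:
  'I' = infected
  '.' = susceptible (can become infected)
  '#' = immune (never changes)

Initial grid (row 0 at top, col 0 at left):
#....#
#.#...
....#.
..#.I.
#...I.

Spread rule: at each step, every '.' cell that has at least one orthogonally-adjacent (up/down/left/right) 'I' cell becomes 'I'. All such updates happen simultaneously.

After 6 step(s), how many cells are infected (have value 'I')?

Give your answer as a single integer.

Step 0 (initial): 2 infected
Step 1: +4 new -> 6 infected
Step 2: +3 new -> 9 infected
Step 3: +4 new -> 13 infected
Step 4: +4 new -> 17 infected
Step 5: +5 new -> 22 infected
Step 6: +1 new -> 23 infected

Answer: 23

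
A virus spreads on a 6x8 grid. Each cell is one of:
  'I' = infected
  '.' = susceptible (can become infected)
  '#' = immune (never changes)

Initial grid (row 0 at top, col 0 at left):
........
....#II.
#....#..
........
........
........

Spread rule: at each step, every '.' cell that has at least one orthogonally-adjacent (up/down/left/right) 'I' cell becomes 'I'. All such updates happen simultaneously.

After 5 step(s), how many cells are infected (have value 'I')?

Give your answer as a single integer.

Answer: 28

Derivation:
Step 0 (initial): 2 infected
Step 1: +4 new -> 6 infected
Step 2: +4 new -> 10 infected
Step 3: +4 new -> 14 infected
Step 4: +6 new -> 20 infected
Step 5: +8 new -> 28 infected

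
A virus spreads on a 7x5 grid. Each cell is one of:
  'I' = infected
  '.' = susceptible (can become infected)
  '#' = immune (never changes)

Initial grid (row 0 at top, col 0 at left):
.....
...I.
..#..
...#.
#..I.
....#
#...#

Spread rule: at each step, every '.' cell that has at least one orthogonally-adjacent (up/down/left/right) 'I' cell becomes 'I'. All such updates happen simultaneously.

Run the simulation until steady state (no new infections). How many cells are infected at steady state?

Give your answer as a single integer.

Answer: 29

Derivation:
Step 0 (initial): 2 infected
Step 1: +7 new -> 9 infected
Step 2: +9 new -> 18 infected
Step 3: +6 new -> 24 infected
Step 4: +5 new -> 29 infected
Step 5: +0 new -> 29 infected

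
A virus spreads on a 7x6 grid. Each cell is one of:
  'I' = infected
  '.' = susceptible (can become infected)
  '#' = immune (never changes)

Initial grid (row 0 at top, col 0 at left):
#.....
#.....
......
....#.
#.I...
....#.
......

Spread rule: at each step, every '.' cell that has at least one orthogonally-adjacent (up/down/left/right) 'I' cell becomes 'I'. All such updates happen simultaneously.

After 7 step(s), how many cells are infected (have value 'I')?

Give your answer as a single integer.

Step 0 (initial): 1 infected
Step 1: +4 new -> 5 infected
Step 2: +7 new -> 12 infected
Step 3: +8 new -> 20 infected
Step 4: +9 new -> 29 infected
Step 5: +5 new -> 34 infected
Step 6: +2 new -> 36 infected
Step 7: +1 new -> 37 infected

Answer: 37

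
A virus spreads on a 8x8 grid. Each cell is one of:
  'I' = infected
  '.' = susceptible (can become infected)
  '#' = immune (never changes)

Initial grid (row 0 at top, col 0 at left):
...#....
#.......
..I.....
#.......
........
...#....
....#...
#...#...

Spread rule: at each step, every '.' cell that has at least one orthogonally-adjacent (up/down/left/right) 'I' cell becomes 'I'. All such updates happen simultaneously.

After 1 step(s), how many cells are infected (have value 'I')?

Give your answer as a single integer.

Step 0 (initial): 1 infected
Step 1: +4 new -> 5 infected

Answer: 5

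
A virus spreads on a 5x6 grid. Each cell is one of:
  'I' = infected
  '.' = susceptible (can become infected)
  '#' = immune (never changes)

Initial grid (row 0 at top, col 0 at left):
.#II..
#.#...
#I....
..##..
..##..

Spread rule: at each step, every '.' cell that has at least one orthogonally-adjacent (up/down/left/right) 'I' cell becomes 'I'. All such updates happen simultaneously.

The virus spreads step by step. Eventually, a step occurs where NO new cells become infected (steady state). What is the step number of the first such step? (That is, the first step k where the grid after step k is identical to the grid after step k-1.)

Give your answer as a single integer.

Step 0 (initial): 3 infected
Step 1: +5 new -> 8 infected
Step 2: +5 new -> 13 infected
Step 3: +3 new -> 16 infected
Step 4: +2 new -> 18 infected
Step 5: +2 new -> 20 infected
Step 6: +1 new -> 21 infected
Step 7: +0 new -> 21 infected

Answer: 7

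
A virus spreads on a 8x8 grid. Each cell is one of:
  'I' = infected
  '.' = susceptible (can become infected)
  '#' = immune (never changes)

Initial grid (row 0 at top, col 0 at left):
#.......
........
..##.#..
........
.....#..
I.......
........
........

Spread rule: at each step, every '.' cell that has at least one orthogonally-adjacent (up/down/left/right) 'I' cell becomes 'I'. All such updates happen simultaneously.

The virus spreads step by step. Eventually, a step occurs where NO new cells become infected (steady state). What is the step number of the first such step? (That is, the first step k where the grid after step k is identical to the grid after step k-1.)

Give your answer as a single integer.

Step 0 (initial): 1 infected
Step 1: +3 new -> 4 infected
Step 2: +5 new -> 9 infected
Step 3: +6 new -> 15 infected
Step 4: +7 new -> 22 infected
Step 5: +6 new -> 28 infected
Step 6: +6 new -> 34 infected
Step 7: +8 new -> 42 infected
Step 8: +6 new -> 48 infected
Step 9: +5 new -> 53 infected
Step 10: +3 new -> 56 infected
Step 11: +2 new -> 58 infected
Step 12: +1 new -> 59 infected
Step 13: +0 new -> 59 infected

Answer: 13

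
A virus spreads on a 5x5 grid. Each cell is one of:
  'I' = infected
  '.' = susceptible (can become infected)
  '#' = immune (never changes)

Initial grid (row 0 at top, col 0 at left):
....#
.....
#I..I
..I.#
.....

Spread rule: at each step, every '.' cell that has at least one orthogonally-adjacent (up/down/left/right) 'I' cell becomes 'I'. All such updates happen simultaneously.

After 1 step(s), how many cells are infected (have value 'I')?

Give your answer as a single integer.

Step 0 (initial): 3 infected
Step 1: +7 new -> 10 infected

Answer: 10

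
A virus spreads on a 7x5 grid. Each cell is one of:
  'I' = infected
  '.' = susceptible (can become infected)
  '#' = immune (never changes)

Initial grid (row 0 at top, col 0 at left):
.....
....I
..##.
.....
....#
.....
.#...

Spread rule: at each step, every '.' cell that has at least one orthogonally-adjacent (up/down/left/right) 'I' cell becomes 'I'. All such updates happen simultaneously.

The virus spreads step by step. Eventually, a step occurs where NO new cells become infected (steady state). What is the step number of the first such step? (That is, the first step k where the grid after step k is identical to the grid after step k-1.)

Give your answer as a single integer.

Step 0 (initial): 1 infected
Step 1: +3 new -> 4 infected
Step 2: +3 new -> 7 infected
Step 3: +3 new -> 10 infected
Step 4: +5 new -> 15 infected
Step 5: +5 new -> 20 infected
Step 6: +5 new -> 25 infected
Step 7: +4 new -> 29 infected
Step 8: +1 new -> 30 infected
Step 9: +1 new -> 31 infected
Step 10: +0 new -> 31 infected

Answer: 10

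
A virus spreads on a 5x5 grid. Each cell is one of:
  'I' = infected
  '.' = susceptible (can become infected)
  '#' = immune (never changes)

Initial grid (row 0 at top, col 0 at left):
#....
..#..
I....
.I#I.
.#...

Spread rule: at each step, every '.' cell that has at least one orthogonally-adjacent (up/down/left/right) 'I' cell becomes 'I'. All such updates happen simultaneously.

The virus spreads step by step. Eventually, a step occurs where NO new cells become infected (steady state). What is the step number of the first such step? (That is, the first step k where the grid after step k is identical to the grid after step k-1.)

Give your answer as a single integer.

Answer: 5

Derivation:
Step 0 (initial): 3 infected
Step 1: +6 new -> 9 infected
Step 2: +7 new -> 16 infected
Step 3: +3 new -> 19 infected
Step 4: +2 new -> 21 infected
Step 5: +0 new -> 21 infected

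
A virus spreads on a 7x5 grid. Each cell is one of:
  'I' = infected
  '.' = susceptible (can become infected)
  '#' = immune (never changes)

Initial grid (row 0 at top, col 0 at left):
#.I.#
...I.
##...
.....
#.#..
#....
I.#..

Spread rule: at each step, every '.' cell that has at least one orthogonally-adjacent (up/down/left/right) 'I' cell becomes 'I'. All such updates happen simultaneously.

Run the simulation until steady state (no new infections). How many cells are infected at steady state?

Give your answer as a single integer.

Step 0 (initial): 3 infected
Step 1: +6 new -> 9 infected
Step 2: +5 new -> 14 infected
Step 3: +6 new -> 20 infected
Step 4: +3 new -> 23 infected
Step 5: +3 new -> 26 infected
Step 6: +1 new -> 27 infected
Step 7: +0 new -> 27 infected

Answer: 27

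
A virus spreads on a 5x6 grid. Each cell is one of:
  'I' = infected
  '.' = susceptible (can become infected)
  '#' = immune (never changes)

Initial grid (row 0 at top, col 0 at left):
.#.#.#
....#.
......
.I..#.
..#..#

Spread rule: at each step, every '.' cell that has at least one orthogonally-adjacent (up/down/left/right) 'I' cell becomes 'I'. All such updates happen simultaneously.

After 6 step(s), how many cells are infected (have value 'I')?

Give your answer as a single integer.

Step 0 (initial): 1 infected
Step 1: +4 new -> 5 infected
Step 2: +5 new -> 10 infected
Step 3: +4 new -> 14 infected
Step 4: +5 new -> 19 infected
Step 5: +1 new -> 20 infected
Step 6: +2 new -> 22 infected

Answer: 22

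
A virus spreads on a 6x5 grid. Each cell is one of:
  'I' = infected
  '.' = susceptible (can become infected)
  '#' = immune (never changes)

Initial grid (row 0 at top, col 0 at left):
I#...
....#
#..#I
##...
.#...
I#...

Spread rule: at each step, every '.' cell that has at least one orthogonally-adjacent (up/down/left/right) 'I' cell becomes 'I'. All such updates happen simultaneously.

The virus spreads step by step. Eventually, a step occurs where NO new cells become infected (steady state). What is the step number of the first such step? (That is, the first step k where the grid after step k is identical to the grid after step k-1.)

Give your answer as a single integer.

Answer: 7

Derivation:
Step 0 (initial): 3 infected
Step 1: +3 new -> 6 infected
Step 2: +3 new -> 9 infected
Step 3: +5 new -> 14 infected
Step 4: +5 new -> 19 infected
Step 5: +2 new -> 21 infected
Step 6: +1 new -> 22 infected
Step 7: +0 new -> 22 infected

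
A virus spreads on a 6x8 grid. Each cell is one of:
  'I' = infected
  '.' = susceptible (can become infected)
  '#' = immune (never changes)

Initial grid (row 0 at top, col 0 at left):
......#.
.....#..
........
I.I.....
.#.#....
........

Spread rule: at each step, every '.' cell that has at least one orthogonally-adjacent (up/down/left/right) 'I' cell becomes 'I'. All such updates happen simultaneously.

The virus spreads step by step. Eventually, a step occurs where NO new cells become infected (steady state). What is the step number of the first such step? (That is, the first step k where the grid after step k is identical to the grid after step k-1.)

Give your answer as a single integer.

Step 0 (initial): 2 infected
Step 1: +6 new -> 8 infected
Step 2: +7 new -> 15 infected
Step 3: +9 new -> 24 infected
Step 4: +7 new -> 31 infected
Step 5: +5 new -> 36 infected
Step 6: +5 new -> 41 infected
Step 7: +2 new -> 43 infected
Step 8: +1 new -> 44 infected
Step 9: +0 new -> 44 infected

Answer: 9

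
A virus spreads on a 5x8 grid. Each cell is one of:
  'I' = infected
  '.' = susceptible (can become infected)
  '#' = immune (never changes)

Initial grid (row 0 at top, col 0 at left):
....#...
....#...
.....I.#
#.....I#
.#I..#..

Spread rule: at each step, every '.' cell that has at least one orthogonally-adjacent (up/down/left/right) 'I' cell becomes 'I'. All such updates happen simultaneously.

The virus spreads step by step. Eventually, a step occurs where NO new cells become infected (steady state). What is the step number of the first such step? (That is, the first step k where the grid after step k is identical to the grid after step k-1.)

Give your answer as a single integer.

Answer: 7

Derivation:
Step 0 (initial): 3 infected
Step 1: +7 new -> 10 infected
Step 2: +9 new -> 19 infected
Step 3: +5 new -> 24 infected
Step 4: +5 new -> 29 infected
Step 5: +2 new -> 31 infected
Step 6: +1 new -> 32 infected
Step 7: +0 new -> 32 infected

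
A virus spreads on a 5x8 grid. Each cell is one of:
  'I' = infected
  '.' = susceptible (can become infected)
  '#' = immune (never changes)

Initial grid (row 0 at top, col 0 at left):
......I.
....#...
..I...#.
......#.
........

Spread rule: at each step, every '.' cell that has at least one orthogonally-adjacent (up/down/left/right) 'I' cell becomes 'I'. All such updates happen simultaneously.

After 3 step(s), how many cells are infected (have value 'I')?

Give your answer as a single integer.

Answer: 29

Derivation:
Step 0 (initial): 2 infected
Step 1: +7 new -> 9 infected
Step 2: +11 new -> 20 infected
Step 3: +9 new -> 29 infected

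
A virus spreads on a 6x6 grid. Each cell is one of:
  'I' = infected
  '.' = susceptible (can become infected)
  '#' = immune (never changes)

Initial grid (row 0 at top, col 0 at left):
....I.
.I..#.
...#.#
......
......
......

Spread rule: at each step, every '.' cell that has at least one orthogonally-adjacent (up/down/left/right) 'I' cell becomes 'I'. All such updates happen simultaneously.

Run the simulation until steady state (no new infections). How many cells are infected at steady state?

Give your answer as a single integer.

Answer: 33

Derivation:
Step 0 (initial): 2 infected
Step 1: +6 new -> 8 infected
Step 2: +7 new -> 15 infected
Step 3: +3 new -> 18 infected
Step 4: +4 new -> 22 infected
Step 5: +4 new -> 26 infected
Step 6: +4 new -> 30 infected
Step 7: +2 new -> 32 infected
Step 8: +1 new -> 33 infected
Step 9: +0 new -> 33 infected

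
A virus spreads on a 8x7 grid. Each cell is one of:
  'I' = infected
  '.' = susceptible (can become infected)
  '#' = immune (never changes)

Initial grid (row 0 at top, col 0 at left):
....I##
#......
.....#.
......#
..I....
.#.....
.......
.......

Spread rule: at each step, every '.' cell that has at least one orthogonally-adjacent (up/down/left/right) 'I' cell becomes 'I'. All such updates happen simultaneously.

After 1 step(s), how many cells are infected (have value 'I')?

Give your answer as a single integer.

Step 0 (initial): 2 infected
Step 1: +6 new -> 8 infected

Answer: 8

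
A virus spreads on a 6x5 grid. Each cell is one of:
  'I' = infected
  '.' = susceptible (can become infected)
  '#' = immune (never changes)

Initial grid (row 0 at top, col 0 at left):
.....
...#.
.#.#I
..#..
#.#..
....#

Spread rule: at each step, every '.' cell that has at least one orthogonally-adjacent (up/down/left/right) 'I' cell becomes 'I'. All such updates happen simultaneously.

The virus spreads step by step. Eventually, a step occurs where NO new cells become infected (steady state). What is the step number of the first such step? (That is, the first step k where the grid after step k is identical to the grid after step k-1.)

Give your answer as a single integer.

Answer: 10

Derivation:
Step 0 (initial): 1 infected
Step 1: +2 new -> 3 infected
Step 2: +3 new -> 6 infected
Step 3: +2 new -> 8 infected
Step 4: +2 new -> 10 infected
Step 5: +3 new -> 13 infected
Step 6: +4 new -> 17 infected
Step 7: +3 new -> 20 infected
Step 8: +2 new -> 22 infected
Step 9: +1 new -> 23 infected
Step 10: +0 new -> 23 infected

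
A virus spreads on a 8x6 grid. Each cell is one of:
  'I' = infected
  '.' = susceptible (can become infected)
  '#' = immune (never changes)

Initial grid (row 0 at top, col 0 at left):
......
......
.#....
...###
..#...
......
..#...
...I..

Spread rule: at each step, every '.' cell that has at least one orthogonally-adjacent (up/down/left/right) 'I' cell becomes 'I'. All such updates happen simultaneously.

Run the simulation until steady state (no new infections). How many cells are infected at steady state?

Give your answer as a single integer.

Answer: 42

Derivation:
Step 0 (initial): 1 infected
Step 1: +3 new -> 4 infected
Step 2: +4 new -> 8 infected
Step 3: +6 new -> 14 infected
Step 4: +4 new -> 18 infected
Step 5: +3 new -> 21 infected
Step 6: +2 new -> 23 infected
Step 7: +2 new -> 25 infected
Step 8: +2 new -> 27 infected
Step 9: +3 new -> 30 infected
Step 10: +5 new -> 35 infected
Step 11: +4 new -> 39 infected
Step 12: +2 new -> 41 infected
Step 13: +1 new -> 42 infected
Step 14: +0 new -> 42 infected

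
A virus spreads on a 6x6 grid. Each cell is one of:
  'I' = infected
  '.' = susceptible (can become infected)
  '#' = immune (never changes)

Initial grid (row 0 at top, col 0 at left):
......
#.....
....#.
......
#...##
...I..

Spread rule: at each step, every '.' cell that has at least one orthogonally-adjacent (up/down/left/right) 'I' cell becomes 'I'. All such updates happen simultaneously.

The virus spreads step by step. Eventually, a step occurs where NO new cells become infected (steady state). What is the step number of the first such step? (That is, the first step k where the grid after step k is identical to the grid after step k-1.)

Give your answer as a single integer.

Step 0 (initial): 1 infected
Step 1: +3 new -> 4 infected
Step 2: +4 new -> 8 infected
Step 3: +5 new -> 13 infected
Step 4: +4 new -> 17 infected
Step 5: +6 new -> 23 infected
Step 6: +5 new -> 28 infected
Step 7: +2 new -> 30 infected
Step 8: +1 new -> 31 infected
Step 9: +0 new -> 31 infected

Answer: 9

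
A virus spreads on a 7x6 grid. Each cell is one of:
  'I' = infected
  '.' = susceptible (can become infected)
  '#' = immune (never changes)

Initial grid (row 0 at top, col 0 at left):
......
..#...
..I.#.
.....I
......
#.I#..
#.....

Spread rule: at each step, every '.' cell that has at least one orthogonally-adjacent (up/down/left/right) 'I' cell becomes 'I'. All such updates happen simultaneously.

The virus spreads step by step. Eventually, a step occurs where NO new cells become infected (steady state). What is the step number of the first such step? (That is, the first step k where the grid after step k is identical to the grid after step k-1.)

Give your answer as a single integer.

Answer: 5

Derivation:
Step 0 (initial): 3 infected
Step 1: +9 new -> 12 infected
Step 2: +12 new -> 24 infected
Step 3: +10 new -> 34 infected
Step 4: +3 new -> 37 infected
Step 5: +0 new -> 37 infected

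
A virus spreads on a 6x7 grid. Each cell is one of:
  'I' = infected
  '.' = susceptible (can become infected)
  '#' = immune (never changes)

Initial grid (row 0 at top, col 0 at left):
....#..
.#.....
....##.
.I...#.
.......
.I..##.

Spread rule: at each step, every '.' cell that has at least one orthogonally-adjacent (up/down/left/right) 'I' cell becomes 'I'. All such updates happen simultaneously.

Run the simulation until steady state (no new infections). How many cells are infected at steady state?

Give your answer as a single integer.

Answer: 35

Derivation:
Step 0 (initial): 2 infected
Step 1: +6 new -> 8 infected
Step 2: +6 new -> 14 infected
Step 3: +5 new -> 19 infected
Step 4: +4 new -> 23 infected
Step 5: +4 new -> 27 infected
Step 6: +2 new -> 29 infected
Step 7: +4 new -> 33 infected
Step 8: +2 new -> 35 infected
Step 9: +0 new -> 35 infected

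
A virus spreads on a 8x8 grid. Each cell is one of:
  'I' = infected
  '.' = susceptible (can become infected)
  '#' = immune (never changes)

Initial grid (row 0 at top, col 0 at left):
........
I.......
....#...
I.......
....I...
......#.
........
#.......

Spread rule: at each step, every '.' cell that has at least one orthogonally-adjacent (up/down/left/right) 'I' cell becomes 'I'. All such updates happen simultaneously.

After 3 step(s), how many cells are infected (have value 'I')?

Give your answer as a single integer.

Step 0 (initial): 3 infected
Step 1: +9 new -> 12 infected
Step 2: +13 new -> 25 infected
Step 3: +13 new -> 38 infected

Answer: 38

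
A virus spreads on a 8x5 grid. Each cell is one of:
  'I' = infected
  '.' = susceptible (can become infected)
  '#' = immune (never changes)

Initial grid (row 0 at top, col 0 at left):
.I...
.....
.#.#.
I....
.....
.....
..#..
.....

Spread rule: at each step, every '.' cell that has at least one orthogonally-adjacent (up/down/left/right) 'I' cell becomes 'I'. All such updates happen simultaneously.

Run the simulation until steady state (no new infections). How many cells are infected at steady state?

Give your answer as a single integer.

Step 0 (initial): 2 infected
Step 1: +6 new -> 8 infected
Step 2: +6 new -> 14 infected
Step 3: +7 new -> 21 infected
Step 4: +6 new -> 27 infected
Step 5: +4 new -> 31 infected
Step 6: +3 new -> 34 infected
Step 7: +2 new -> 36 infected
Step 8: +1 new -> 37 infected
Step 9: +0 new -> 37 infected

Answer: 37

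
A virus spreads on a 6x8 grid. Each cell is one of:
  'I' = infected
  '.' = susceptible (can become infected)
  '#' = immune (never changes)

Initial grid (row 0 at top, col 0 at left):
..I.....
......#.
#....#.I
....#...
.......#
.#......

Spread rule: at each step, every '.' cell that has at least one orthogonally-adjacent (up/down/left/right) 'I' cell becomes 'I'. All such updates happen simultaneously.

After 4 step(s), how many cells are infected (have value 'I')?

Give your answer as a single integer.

Answer: 31

Derivation:
Step 0 (initial): 2 infected
Step 1: +6 new -> 8 infected
Step 2: +7 new -> 15 infected
Step 3: +9 new -> 24 infected
Step 4: +7 new -> 31 infected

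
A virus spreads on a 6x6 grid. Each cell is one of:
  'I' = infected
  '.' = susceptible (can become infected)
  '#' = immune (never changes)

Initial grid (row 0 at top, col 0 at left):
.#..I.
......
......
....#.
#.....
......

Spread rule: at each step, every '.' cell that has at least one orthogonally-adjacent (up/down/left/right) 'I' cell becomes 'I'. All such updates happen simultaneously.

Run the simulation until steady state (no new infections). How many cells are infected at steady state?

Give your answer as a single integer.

Answer: 33

Derivation:
Step 0 (initial): 1 infected
Step 1: +3 new -> 4 infected
Step 2: +4 new -> 8 infected
Step 3: +3 new -> 11 infected
Step 4: +4 new -> 15 infected
Step 5: +5 new -> 20 infected
Step 6: +7 new -> 27 infected
Step 7: +4 new -> 31 infected
Step 8: +1 new -> 32 infected
Step 9: +1 new -> 33 infected
Step 10: +0 new -> 33 infected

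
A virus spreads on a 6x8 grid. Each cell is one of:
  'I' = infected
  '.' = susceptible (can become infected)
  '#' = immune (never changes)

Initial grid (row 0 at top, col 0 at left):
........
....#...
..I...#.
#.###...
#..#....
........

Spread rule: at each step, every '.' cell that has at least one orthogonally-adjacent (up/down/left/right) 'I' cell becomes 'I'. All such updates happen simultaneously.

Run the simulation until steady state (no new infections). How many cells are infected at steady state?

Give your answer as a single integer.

Step 0 (initial): 1 infected
Step 1: +3 new -> 4 infected
Step 2: +6 new -> 10 infected
Step 3: +5 new -> 15 infected
Step 4: +6 new -> 21 infected
Step 5: +6 new -> 27 infected
Step 6: +7 new -> 34 infected
Step 7: +5 new -> 39 infected
Step 8: +1 new -> 40 infected
Step 9: +0 new -> 40 infected

Answer: 40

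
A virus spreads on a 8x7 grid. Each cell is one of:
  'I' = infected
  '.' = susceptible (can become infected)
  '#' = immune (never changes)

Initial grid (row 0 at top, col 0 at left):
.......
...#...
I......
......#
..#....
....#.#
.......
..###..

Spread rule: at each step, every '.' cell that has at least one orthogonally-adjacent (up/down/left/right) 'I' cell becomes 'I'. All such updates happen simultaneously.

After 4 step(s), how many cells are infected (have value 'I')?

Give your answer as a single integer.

Step 0 (initial): 1 infected
Step 1: +3 new -> 4 infected
Step 2: +5 new -> 9 infected
Step 3: +6 new -> 15 infected
Step 4: +5 new -> 20 infected

Answer: 20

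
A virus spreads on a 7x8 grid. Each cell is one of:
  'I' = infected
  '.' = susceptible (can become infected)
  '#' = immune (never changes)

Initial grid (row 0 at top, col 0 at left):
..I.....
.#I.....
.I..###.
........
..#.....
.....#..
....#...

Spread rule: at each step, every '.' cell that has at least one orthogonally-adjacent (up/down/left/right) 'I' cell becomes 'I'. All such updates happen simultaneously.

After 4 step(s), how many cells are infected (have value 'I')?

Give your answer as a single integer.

Step 0 (initial): 3 infected
Step 1: +6 new -> 9 infected
Step 2: +8 new -> 17 infected
Step 3: +5 new -> 22 infected
Step 4: +7 new -> 29 infected

Answer: 29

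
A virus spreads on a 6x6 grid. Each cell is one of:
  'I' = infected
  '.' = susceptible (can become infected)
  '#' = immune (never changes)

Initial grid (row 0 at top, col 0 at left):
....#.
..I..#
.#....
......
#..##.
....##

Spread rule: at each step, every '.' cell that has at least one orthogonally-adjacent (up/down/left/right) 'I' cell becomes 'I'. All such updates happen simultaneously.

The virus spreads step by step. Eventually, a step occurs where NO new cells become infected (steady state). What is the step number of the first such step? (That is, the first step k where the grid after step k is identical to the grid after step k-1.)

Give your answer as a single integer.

Answer: 7

Derivation:
Step 0 (initial): 1 infected
Step 1: +4 new -> 5 infected
Step 2: +6 new -> 11 infected
Step 3: +6 new -> 17 infected
Step 4: +5 new -> 22 infected
Step 5: +3 new -> 25 infected
Step 6: +2 new -> 27 infected
Step 7: +0 new -> 27 infected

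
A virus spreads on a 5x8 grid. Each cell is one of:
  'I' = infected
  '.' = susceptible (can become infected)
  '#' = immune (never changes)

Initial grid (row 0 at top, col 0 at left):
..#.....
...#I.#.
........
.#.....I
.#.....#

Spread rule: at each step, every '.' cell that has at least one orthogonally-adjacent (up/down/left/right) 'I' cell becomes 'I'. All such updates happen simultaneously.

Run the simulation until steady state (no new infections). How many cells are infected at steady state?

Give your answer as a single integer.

Step 0 (initial): 2 infected
Step 1: +5 new -> 7 infected
Step 2: +9 new -> 16 infected
Step 3: +6 new -> 22 infected
Step 4: +4 new -> 26 infected
Step 5: +3 new -> 29 infected
Step 6: +3 new -> 32 infected
Step 7: +2 new -> 34 infected
Step 8: +0 new -> 34 infected

Answer: 34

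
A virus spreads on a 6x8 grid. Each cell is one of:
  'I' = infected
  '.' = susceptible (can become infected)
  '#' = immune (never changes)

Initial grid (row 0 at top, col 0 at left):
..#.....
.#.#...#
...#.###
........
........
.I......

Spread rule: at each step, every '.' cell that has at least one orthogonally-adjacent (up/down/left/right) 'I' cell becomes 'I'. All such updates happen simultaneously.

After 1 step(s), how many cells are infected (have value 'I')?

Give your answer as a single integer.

Answer: 4

Derivation:
Step 0 (initial): 1 infected
Step 1: +3 new -> 4 infected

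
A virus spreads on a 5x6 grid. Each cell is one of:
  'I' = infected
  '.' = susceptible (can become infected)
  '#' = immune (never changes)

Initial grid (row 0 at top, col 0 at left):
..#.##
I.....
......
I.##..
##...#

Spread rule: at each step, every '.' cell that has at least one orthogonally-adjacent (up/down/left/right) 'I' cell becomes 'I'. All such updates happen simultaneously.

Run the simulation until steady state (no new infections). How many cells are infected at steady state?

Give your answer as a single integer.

Step 0 (initial): 2 infected
Step 1: +4 new -> 6 infected
Step 2: +3 new -> 9 infected
Step 3: +2 new -> 11 infected
Step 4: +3 new -> 14 infected
Step 5: +2 new -> 16 infected
Step 6: +2 new -> 18 infected
Step 7: +2 new -> 20 infected
Step 8: +1 new -> 21 infected
Step 9: +1 new -> 22 infected
Step 10: +0 new -> 22 infected

Answer: 22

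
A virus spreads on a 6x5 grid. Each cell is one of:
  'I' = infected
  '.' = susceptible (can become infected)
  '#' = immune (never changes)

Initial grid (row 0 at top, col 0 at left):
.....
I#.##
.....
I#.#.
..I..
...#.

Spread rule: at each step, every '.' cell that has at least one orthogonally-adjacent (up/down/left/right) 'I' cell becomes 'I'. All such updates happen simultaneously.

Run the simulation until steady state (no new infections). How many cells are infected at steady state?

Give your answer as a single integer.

Step 0 (initial): 3 infected
Step 1: +7 new -> 10 infected
Step 2: +6 new -> 16 infected
Step 3: +5 new -> 21 infected
Step 4: +2 new -> 23 infected
Step 5: +1 new -> 24 infected
Step 6: +0 new -> 24 infected

Answer: 24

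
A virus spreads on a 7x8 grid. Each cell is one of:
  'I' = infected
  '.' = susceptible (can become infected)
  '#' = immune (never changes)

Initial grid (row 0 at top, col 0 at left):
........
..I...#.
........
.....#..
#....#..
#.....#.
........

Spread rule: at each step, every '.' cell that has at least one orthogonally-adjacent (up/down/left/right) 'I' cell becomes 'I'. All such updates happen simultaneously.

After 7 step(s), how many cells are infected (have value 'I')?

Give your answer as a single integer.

Answer: 45

Derivation:
Step 0 (initial): 1 infected
Step 1: +4 new -> 5 infected
Step 2: +7 new -> 12 infected
Step 3: +8 new -> 20 infected
Step 4: +7 new -> 27 infected
Step 5: +6 new -> 33 infected
Step 6: +6 new -> 39 infected
Step 7: +6 new -> 45 infected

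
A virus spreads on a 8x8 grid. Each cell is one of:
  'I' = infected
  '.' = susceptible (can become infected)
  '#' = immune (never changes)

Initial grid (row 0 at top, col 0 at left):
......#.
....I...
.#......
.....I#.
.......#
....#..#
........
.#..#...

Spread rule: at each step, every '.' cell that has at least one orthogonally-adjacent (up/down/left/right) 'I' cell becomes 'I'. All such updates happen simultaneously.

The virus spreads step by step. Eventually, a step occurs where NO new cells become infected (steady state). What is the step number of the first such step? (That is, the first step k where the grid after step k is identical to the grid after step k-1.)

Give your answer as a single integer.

Step 0 (initial): 2 infected
Step 1: +7 new -> 9 infected
Step 2: +10 new -> 19 infected
Step 3: +9 new -> 28 infected
Step 4: +10 new -> 38 infected
Step 5: +8 new -> 46 infected
Step 6: +5 new -> 51 infected
Step 7: +3 new -> 54 infected
Step 8: +1 new -> 55 infected
Step 9: +1 new -> 56 infected
Step 10: +0 new -> 56 infected

Answer: 10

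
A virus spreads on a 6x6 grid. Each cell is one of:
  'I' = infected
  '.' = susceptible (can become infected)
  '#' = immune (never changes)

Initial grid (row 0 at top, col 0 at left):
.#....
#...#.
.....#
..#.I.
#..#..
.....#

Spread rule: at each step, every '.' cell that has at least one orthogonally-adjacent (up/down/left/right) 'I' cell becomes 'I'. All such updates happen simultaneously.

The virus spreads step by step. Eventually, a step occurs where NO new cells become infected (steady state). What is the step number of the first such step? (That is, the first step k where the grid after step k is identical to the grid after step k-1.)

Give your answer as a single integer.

Answer: 8

Derivation:
Step 0 (initial): 1 infected
Step 1: +4 new -> 5 infected
Step 2: +3 new -> 8 infected
Step 3: +3 new -> 11 infected
Step 4: +4 new -> 15 infected
Step 5: +7 new -> 22 infected
Step 6: +4 new -> 26 infected
Step 7: +1 new -> 27 infected
Step 8: +0 new -> 27 infected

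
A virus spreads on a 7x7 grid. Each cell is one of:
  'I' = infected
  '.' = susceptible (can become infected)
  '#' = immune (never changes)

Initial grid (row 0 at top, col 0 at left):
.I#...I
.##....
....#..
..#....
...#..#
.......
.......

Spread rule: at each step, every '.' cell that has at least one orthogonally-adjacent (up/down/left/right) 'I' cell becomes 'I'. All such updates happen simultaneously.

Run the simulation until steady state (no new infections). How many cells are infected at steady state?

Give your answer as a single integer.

Answer: 42

Derivation:
Step 0 (initial): 2 infected
Step 1: +3 new -> 5 infected
Step 2: +4 new -> 9 infected
Step 3: +5 new -> 14 infected
Step 4: +4 new -> 18 infected
Step 5: +6 new -> 24 infected
Step 6: +5 new -> 29 infected
Step 7: +6 new -> 35 infected
Step 8: +5 new -> 40 infected
Step 9: +2 new -> 42 infected
Step 10: +0 new -> 42 infected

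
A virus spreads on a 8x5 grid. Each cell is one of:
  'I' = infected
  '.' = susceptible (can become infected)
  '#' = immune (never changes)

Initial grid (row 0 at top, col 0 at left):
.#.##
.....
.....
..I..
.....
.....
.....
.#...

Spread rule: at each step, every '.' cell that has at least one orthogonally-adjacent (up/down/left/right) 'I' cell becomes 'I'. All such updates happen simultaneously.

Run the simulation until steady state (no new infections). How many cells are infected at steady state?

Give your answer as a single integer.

Answer: 36

Derivation:
Step 0 (initial): 1 infected
Step 1: +4 new -> 5 infected
Step 2: +8 new -> 13 infected
Step 3: +10 new -> 23 infected
Step 4: +7 new -> 30 infected
Step 5: +4 new -> 34 infected
Step 6: +2 new -> 36 infected
Step 7: +0 new -> 36 infected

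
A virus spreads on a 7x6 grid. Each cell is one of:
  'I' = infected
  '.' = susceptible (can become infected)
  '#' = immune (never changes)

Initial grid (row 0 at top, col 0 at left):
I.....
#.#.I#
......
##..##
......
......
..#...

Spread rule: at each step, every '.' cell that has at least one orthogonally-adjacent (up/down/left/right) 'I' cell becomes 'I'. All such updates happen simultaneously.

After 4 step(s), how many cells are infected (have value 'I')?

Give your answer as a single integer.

Answer: 18

Derivation:
Step 0 (initial): 2 infected
Step 1: +4 new -> 6 infected
Step 2: +6 new -> 12 infected
Step 3: +3 new -> 15 infected
Step 4: +3 new -> 18 infected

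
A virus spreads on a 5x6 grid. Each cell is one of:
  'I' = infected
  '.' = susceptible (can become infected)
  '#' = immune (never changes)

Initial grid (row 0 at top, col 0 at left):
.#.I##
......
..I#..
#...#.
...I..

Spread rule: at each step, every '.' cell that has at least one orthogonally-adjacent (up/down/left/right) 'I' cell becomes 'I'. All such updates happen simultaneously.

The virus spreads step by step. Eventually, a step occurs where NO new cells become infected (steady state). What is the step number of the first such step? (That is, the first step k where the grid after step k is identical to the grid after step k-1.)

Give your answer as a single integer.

Answer: 5

Derivation:
Step 0 (initial): 3 infected
Step 1: +8 new -> 11 infected
Step 2: +6 new -> 17 infected
Step 3: +5 new -> 22 infected
Step 4: +2 new -> 24 infected
Step 5: +0 new -> 24 infected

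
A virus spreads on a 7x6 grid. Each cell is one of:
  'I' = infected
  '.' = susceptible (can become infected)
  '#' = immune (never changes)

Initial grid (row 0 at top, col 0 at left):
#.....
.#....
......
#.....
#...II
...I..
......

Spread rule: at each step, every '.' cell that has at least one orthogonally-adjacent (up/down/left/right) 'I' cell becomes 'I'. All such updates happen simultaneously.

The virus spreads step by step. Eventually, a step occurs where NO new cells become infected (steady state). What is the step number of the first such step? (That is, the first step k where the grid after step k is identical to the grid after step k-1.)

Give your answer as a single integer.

Answer: 8

Derivation:
Step 0 (initial): 3 infected
Step 1: +7 new -> 10 infected
Step 2: +8 new -> 18 infected
Step 3: +7 new -> 25 infected
Step 4: +6 new -> 31 infected
Step 5: +3 new -> 34 infected
Step 6: +2 new -> 36 infected
Step 7: +2 new -> 38 infected
Step 8: +0 new -> 38 infected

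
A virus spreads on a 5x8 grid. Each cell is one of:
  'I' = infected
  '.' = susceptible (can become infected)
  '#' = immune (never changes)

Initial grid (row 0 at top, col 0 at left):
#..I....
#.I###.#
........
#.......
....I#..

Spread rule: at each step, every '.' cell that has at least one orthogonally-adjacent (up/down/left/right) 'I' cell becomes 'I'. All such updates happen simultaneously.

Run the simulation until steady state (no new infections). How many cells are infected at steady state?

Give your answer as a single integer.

Answer: 32

Derivation:
Step 0 (initial): 3 infected
Step 1: +6 new -> 9 infected
Step 2: +9 new -> 18 infected
Step 3: +6 new -> 24 infected
Step 4: +6 new -> 30 infected
Step 5: +2 new -> 32 infected
Step 6: +0 new -> 32 infected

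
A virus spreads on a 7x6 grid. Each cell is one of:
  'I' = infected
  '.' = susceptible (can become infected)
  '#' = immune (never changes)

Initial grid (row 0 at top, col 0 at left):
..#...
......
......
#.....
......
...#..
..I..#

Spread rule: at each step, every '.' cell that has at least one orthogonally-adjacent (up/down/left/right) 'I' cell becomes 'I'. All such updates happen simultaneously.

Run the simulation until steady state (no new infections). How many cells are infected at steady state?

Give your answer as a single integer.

Step 0 (initial): 1 infected
Step 1: +3 new -> 4 infected
Step 2: +4 new -> 8 infected
Step 3: +5 new -> 13 infected
Step 4: +6 new -> 19 infected
Step 5: +5 new -> 24 infected
Step 6: +5 new -> 29 infected
Step 7: +5 new -> 34 infected
Step 8: +3 new -> 37 infected
Step 9: +1 new -> 38 infected
Step 10: +0 new -> 38 infected

Answer: 38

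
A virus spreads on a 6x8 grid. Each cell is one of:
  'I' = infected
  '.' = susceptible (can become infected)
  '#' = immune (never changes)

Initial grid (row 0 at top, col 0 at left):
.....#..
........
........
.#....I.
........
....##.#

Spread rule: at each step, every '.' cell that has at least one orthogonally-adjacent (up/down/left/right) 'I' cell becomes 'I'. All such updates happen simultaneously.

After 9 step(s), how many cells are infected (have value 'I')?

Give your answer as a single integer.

Step 0 (initial): 1 infected
Step 1: +4 new -> 5 infected
Step 2: +7 new -> 12 infected
Step 3: +6 new -> 18 infected
Step 4: +5 new -> 23 infected
Step 5: +5 new -> 28 infected
Step 6: +5 new -> 33 infected
Step 7: +5 new -> 38 infected
Step 8: +4 new -> 42 infected
Step 9: +1 new -> 43 infected

Answer: 43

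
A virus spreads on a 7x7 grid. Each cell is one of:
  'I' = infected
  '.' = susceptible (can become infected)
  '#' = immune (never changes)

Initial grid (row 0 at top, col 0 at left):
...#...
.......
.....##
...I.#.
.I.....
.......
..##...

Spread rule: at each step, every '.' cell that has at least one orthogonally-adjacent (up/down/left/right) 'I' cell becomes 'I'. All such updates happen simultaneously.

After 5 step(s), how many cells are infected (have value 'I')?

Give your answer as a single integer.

Answer: 41

Derivation:
Step 0 (initial): 2 infected
Step 1: +8 new -> 10 infected
Step 2: +10 new -> 20 infected
Step 3: +7 new -> 27 infected
Step 4: +8 new -> 35 infected
Step 5: +6 new -> 41 infected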